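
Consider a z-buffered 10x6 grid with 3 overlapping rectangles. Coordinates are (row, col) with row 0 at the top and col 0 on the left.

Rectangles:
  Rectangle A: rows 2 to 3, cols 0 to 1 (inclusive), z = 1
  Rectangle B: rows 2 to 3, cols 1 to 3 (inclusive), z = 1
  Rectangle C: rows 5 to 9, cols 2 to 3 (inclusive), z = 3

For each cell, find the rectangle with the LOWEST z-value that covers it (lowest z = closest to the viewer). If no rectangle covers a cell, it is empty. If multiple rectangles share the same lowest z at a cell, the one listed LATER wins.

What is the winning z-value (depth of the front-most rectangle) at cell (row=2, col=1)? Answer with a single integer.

Answer: 1

Derivation:
Check cell (2,1):
  A: rows 2-3 cols 0-1 z=1 -> covers; best now A (z=1)
  B: rows 2-3 cols 1-3 z=1 -> covers; best now B (z=1)
  C: rows 5-9 cols 2-3 -> outside (row miss)
Winner: B at z=1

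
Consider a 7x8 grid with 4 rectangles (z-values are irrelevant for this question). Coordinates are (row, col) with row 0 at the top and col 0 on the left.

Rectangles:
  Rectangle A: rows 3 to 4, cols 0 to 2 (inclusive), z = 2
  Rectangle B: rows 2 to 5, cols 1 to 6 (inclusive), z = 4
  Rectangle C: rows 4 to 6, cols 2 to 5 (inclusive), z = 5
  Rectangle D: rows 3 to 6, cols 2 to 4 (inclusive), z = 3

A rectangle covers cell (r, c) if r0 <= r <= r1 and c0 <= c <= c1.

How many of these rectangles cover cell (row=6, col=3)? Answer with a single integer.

Answer: 2

Derivation:
Check cell (6,3):
  A: rows 3-4 cols 0-2 -> outside (row miss)
  B: rows 2-5 cols 1-6 -> outside (row miss)
  C: rows 4-6 cols 2-5 -> covers
  D: rows 3-6 cols 2-4 -> covers
Count covering = 2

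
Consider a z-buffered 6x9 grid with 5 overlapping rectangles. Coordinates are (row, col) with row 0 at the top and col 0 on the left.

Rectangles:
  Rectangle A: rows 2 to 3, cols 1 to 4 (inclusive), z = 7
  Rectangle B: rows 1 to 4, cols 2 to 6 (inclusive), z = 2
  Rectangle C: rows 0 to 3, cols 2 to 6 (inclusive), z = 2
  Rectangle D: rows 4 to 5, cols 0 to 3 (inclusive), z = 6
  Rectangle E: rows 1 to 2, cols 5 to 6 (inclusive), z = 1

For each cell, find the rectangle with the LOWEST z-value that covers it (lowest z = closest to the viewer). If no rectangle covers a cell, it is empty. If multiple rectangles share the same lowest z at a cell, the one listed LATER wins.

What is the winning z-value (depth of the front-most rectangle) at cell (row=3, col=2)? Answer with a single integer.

Answer: 2

Derivation:
Check cell (3,2):
  A: rows 2-3 cols 1-4 z=7 -> covers; best now A (z=7)
  B: rows 1-4 cols 2-6 z=2 -> covers; best now B (z=2)
  C: rows 0-3 cols 2-6 z=2 -> covers; best now C (z=2)
  D: rows 4-5 cols 0-3 -> outside (row miss)
  E: rows 1-2 cols 5-6 -> outside (row miss)
Winner: C at z=2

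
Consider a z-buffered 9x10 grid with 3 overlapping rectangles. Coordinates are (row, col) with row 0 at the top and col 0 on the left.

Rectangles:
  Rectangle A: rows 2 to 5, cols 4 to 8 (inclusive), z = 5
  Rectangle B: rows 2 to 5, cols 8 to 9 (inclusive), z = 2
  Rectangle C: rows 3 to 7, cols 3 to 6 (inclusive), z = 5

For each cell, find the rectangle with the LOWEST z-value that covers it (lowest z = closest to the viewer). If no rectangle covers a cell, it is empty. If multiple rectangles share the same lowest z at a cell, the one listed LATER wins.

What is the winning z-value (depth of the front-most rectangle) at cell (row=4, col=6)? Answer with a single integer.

Check cell (4,6):
  A: rows 2-5 cols 4-8 z=5 -> covers; best now A (z=5)
  B: rows 2-5 cols 8-9 -> outside (col miss)
  C: rows 3-7 cols 3-6 z=5 -> covers; best now C (z=5)
Winner: C at z=5

Answer: 5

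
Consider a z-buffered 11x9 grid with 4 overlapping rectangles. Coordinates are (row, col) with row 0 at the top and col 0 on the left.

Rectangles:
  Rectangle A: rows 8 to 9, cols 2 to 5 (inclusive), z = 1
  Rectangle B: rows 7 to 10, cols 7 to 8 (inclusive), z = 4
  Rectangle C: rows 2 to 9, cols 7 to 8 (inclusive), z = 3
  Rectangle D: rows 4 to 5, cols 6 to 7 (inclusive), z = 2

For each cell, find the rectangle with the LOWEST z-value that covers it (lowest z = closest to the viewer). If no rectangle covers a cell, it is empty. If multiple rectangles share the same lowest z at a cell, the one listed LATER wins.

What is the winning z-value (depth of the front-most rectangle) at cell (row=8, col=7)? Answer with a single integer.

Check cell (8,7):
  A: rows 8-9 cols 2-5 -> outside (col miss)
  B: rows 7-10 cols 7-8 z=4 -> covers; best now B (z=4)
  C: rows 2-9 cols 7-8 z=3 -> covers; best now C (z=3)
  D: rows 4-5 cols 6-7 -> outside (row miss)
Winner: C at z=3

Answer: 3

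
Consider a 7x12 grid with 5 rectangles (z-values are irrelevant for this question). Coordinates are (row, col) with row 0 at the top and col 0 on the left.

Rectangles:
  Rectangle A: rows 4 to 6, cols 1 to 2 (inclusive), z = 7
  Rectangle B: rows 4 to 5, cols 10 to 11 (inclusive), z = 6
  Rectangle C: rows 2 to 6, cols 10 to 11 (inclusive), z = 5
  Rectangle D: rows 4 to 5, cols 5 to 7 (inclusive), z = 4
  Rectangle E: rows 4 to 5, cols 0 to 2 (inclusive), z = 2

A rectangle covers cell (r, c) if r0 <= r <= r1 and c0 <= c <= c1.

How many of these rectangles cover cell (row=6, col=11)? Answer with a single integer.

Check cell (6,11):
  A: rows 4-6 cols 1-2 -> outside (col miss)
  B: rows 4-5 cols 10-11 -> outside (row miss)
  C: rows 2-6 cols 10-11 -> covers
  D: rows 4-5 cols 5-7 -> outside (row miss)
  E: rows 4-5 cols 0-2 -> outside (row miss)
Count covering = 1

Answer: 1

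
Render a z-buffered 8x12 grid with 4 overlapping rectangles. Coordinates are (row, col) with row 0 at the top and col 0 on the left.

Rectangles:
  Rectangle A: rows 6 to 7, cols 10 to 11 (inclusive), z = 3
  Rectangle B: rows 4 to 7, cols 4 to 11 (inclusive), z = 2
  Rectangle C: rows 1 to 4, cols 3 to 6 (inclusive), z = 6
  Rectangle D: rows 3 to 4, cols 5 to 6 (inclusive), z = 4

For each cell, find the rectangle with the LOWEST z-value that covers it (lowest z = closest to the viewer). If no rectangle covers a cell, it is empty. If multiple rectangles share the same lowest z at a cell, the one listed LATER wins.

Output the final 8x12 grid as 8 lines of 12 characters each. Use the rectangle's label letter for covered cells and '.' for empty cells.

............
...CCCC.....
...CCCC.....
...CCDD.....
...CBBBBBBBB
....BBBBBBBB
....BBBBBBBB
....BBBBBBBB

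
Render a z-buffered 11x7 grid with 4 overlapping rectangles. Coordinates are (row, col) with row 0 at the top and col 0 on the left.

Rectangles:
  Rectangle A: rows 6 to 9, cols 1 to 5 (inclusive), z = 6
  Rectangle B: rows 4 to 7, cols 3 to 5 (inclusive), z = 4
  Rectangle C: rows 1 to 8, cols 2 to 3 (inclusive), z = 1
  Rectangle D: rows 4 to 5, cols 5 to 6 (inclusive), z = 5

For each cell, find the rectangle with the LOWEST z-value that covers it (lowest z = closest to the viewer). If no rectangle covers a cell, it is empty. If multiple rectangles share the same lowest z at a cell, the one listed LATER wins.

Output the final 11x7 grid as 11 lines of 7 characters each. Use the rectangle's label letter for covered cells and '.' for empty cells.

.......
..CC...
..CC...
..CC...
..CCBBD
..CCBBD
.ACCBB.
.ACCBB.
.ACCAA.
.AAAAA.
.......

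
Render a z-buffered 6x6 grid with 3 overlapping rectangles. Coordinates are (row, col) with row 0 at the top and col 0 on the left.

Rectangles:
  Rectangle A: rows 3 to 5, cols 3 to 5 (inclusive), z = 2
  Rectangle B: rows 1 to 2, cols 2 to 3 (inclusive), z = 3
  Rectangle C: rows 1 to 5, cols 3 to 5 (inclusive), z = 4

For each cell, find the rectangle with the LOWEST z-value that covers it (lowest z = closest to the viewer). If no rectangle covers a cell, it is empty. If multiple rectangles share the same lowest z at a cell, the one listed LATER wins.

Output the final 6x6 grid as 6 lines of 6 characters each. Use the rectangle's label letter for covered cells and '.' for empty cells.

......
..BBCC
..BBCC
...AAA
...AAA
...AAA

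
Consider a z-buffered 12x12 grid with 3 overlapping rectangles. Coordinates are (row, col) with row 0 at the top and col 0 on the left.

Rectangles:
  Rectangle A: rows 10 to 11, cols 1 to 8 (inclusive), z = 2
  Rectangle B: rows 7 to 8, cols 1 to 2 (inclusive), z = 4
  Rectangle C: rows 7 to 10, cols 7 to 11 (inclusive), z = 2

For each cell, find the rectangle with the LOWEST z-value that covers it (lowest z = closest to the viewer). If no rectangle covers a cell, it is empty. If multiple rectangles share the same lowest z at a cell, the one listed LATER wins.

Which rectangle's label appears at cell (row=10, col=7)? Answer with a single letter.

Answer: C

Derivation:
Check cell (10,7):
  A: rows 10-11 cols 1-8 z=2 -> covers; best now A (z=2)
  B: rows 7-8 cols 1-2 -> outside (row miss)
  C: rows 7-10 cols 7-11 z=2 -> covers; best now C (z=2)
Winner: C at z=2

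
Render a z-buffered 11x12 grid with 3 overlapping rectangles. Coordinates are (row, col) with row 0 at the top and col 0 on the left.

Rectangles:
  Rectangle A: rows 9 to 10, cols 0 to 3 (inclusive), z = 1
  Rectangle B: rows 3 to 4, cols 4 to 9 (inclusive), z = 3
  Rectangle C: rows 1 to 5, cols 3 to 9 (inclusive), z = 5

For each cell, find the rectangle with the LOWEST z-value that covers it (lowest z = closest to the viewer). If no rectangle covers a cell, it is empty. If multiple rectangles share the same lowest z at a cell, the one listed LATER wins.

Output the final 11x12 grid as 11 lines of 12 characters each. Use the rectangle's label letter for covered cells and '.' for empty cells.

............
...CCCCCCC..
...CCCCCCC..
...CBBBBBB..
...CBBBBBB..
...CCCCCCC..
............
............
............
AAAA........
AAAA........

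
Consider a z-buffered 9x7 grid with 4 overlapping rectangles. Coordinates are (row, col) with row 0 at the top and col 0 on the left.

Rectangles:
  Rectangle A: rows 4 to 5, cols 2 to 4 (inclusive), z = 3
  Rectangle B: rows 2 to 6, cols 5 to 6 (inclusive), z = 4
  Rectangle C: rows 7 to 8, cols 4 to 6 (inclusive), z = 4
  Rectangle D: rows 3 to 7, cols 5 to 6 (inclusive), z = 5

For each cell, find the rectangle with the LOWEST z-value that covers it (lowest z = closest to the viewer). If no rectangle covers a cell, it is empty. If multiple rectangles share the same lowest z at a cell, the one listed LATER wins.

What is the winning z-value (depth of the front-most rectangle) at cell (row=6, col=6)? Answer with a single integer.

Check cell (6,6):
  A: rows 4-5 cols 2-4 -> outside (row miss)
  B: rows 2-6 cols 5-6 z=4 -> covers; best now B (z=4)
  C: rows 7-8 cols 4-6 -> outside (row miss)
  D: rows 3-7 cols 5-6 z=5 -> covers; best now B (z=4)
Winner: B at z=4

Answer: 4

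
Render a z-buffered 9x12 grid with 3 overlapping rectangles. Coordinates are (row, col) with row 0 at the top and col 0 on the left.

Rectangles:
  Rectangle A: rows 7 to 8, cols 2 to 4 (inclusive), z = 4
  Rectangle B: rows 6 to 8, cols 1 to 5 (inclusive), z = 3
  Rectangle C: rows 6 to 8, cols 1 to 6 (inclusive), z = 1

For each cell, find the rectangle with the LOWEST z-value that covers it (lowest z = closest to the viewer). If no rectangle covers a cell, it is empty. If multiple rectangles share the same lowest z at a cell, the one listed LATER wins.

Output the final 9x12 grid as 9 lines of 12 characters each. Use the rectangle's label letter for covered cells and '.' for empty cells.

............
............
............
............
............
............
.CCCCCC.....
.CCCCCC.....
.CCCCCC.....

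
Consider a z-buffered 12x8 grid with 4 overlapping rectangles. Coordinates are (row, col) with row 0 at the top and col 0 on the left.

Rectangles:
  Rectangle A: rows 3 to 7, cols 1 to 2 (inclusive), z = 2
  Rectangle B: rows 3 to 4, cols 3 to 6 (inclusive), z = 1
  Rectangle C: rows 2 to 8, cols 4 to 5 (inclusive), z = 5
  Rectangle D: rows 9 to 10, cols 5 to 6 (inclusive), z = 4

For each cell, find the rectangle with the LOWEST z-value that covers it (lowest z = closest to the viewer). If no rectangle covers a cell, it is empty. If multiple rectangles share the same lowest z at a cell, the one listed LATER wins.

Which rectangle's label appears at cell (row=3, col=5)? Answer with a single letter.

Check cell (3,5):
  A: rows 3-7 cols 1-2 -> outside (col miss)
  B: rows 3-4 cols 3-6 z=1 -> covers; best now B (z=1)
  C: rows 2-8 cols 4-5 z=5 -> covers; best now B (z=1)
  D: rows 9-10 cols 5-6 -> outside (row miss)
Winner: B at z=1

Answer: B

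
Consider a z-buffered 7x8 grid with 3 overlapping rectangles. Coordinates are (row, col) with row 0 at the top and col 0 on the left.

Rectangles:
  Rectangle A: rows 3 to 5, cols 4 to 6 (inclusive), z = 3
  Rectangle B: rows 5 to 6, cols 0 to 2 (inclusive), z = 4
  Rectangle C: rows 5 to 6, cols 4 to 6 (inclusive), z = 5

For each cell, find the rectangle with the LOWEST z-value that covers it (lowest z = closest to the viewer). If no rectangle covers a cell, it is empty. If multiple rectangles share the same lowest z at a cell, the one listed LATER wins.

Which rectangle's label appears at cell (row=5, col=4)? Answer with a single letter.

Check cell (5,4):
  A: rows 3-5 cols 4-6 z=3 -> covers; best now A (z=3)
  B: rows 5-6 cols 0-2 -> outside (col miss)
  C: rows 5-6 cols 4-6 z=5 -> covers; best now A (z=3)
Winner: A at z=3

Answer: A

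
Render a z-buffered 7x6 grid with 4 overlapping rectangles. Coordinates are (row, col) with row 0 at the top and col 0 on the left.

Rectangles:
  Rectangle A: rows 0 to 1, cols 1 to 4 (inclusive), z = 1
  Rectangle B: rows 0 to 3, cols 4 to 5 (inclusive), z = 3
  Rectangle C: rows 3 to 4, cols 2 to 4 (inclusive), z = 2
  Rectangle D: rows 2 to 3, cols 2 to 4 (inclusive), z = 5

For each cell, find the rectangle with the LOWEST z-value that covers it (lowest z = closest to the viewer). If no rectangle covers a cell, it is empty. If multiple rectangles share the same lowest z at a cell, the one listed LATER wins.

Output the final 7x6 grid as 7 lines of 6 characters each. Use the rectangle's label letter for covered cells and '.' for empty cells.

.AAAAB
.AAAAB
..DDBB
..CCCB
..CCC.
......
......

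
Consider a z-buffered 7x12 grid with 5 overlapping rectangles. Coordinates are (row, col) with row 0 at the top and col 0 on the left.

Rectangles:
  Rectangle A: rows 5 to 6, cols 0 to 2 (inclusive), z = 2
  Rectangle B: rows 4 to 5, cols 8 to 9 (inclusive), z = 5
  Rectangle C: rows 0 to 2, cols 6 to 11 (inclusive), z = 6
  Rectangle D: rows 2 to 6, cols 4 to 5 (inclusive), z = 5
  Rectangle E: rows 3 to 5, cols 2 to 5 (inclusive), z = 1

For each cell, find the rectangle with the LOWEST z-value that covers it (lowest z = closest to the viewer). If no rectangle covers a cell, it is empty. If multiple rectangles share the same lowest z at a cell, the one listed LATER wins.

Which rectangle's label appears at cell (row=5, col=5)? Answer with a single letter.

Check cell (5,5):
  A: rows 5-6 cols 0-2 -> outside (col miss)
  B: rows 4-5 cols 8-9 -> outside (col miss)
  C: rows 0-2 cols 6-11 -> outside (row miss)
  D: rows 2-6 cols 4-5 z=5 -> covers; best now D (z=5)
  E: rows 3-5 cols 2-5 z=1 -> covers; best now E (z=1)
Winner: E at z=1

Answer: E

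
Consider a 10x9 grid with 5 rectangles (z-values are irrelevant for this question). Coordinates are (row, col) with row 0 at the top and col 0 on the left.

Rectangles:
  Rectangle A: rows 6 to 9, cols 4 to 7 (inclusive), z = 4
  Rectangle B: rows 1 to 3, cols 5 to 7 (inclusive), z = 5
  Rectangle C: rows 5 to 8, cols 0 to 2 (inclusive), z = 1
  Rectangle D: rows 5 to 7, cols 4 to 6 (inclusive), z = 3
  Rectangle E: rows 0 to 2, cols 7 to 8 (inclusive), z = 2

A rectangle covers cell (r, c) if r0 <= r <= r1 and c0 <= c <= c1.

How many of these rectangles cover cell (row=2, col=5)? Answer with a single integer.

Check cell (2,5):
  A: rows 6-9 cols 4-7 -> outside (row miss)
  B: rows 1-3 cols 5-7 -> covers
  C: rows 5-8 cols 0-2 -> outside (row miss)
  D: rows 5-7 cols 4-6 -> outside (row miss)
  E: rows 0-2 cols 7-8 -> outside (col miss)
Count covering = 1

Answer: 1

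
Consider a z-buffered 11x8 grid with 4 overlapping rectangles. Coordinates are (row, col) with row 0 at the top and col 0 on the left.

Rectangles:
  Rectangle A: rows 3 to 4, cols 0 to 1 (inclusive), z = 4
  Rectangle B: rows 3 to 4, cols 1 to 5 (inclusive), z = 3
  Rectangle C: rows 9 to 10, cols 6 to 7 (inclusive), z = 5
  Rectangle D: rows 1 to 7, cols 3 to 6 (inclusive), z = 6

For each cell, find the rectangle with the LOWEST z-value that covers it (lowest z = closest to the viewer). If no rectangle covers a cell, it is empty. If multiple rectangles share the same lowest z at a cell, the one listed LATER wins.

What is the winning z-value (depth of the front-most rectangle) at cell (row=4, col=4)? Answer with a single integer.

Check cell (4,4):
  A: rows 3-4 cols 0-1 -> outside (col miss)
  B: rows 3-4 cols 1-5 z=3 -> covers; best now B (z=3)
  C: rows 9-10 cols 6-7 -> outside (row miss)
  D: rows 1-7 cols 3-6 z=6 -> covers; best now B (z=3)
Winner: B at z=3

Answer: 3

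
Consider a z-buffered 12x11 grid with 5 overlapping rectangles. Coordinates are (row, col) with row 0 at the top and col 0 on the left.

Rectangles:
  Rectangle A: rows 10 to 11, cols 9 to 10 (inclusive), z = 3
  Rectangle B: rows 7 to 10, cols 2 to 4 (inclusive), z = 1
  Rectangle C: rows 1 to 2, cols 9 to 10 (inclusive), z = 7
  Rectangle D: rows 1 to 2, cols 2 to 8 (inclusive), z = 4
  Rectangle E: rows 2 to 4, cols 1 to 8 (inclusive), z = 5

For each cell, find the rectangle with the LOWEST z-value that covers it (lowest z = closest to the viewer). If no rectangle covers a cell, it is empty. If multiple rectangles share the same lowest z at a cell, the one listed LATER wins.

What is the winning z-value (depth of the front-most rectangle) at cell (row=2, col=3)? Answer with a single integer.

Check cell (2,3):
  A: rows 10-11 cols 9-10 -> outside (row miss)
  B: rows 7-10 cols 2-4 -> outside (row miss)
  C: rows 1-2 cols 9-10 -> outside (col miss)
  D: rows 1-2 cols 2-8 z=4 -> covers; best now D (z=4)
  E: rows 2-4 cols 1-8 z=5 -> covers; best now D (z=4)
Winner: D at z=4

Answer: 4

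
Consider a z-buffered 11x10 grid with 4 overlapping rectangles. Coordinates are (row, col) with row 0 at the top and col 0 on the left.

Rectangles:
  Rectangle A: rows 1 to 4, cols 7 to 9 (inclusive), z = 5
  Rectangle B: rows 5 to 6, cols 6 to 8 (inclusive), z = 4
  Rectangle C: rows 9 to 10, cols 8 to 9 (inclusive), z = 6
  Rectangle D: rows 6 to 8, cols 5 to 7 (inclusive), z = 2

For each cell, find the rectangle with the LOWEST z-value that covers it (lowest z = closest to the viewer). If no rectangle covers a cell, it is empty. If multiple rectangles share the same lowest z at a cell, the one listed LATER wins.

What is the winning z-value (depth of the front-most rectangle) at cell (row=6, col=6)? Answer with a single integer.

Answer: 2

Derivation:
Check cell (6,6):
  A: rows 1-4 cols 7-9 -> outside (row miss)
  B: rows 5-6 cols 6-8 z=4 -> covers; best now B (z=4)
  C: rows 9-10 cols 8-9 -> outside (row miss)
  D: rows 6-8 cols 5-7 z=2 -> covers; best now D (z=2)
Winner: D at z=2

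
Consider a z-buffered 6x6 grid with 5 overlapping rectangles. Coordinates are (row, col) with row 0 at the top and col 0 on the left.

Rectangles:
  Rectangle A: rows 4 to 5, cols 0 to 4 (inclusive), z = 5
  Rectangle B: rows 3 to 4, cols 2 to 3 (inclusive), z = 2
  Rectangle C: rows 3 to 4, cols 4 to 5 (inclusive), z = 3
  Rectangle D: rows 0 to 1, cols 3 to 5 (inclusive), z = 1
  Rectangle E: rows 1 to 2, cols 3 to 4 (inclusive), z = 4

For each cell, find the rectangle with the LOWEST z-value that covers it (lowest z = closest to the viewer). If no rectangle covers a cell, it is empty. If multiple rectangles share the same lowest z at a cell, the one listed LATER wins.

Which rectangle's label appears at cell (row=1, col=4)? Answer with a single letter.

Check cell (1,4):
  A: rows 4-5 cols 0-4 -> outside (row miss)
  B: rows 3-4 cols 2-3 -> outside (row miss)
  C: rows 3-4 cols 4-5 -> outside (row miss)
  D: rows 0-1 cols 3-5 z=1 -> covers; best now D (z=1)
  E: rows 1-2 cols 3-4 z=4 -> covers; best now D (z=1)
Winner: D at z=1

Answer: D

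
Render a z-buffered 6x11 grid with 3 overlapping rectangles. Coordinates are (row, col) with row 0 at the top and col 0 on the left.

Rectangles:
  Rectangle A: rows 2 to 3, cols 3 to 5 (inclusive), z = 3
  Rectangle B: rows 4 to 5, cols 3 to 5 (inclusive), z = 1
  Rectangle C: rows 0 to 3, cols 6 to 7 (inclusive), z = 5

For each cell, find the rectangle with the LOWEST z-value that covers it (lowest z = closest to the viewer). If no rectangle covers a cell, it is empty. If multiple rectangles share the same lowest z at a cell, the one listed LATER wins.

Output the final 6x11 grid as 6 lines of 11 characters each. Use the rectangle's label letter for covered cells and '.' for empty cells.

......CC...
......CC...
...AAACC...
...AAACC...
...BBB.....
...BBB.....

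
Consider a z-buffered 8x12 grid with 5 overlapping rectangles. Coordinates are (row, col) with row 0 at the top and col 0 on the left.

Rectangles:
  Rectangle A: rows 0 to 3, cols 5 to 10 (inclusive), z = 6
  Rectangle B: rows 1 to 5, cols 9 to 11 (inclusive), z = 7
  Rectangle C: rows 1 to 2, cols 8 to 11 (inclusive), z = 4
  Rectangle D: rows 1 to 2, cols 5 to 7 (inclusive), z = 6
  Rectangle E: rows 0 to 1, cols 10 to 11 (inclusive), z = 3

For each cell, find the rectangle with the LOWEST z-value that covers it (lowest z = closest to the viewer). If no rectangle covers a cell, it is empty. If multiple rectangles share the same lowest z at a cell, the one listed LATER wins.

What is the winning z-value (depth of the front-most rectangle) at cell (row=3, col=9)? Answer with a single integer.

Check cell (3,9):
  A: rows 0-3 cols 5-10 z=6 -> covers; best now A (z=6)
  B: rows 1-5 cols 9-11 z=7 -> covers; best now A (z=6)
  C: rows 1-2 cols 8-11 -> outside (row miss)
  D: rows 1-2 cols 5-7 -> outside (row miss)
  E: rows 0-1 cols 10-11 -> outside (row miss)
Winner: A at z=6

Answer: 6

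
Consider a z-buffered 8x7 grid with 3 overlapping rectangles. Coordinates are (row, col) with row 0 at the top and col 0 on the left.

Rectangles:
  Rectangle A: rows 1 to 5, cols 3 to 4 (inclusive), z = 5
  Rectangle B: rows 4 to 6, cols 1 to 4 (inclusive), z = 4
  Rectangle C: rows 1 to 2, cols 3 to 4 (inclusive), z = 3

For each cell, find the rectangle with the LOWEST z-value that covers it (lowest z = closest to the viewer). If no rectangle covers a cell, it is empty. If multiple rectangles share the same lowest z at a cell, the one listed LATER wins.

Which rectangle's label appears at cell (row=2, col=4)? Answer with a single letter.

Answer: C

Derivation:
Check cell (2,4):
  A: rows 1-5 cols 3-4 z=5 -> covers; best now A (z=5)
  B: rows 4-6 cols 1-4 -> outside (row miss)
  C: rows 1-2 cols 3-4 z=3 -> covers; best now C (z=3)
Winner: C at z=3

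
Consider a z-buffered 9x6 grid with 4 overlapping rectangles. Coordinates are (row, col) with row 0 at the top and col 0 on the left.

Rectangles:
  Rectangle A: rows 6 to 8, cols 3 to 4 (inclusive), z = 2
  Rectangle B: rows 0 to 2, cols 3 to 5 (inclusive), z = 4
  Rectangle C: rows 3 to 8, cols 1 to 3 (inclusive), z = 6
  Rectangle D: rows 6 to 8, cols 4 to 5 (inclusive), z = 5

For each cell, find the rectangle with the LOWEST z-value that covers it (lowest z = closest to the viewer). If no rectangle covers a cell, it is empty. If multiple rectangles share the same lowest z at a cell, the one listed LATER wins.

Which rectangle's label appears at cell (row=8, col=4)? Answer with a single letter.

Answer: A

Derivation:
Check cell (8,4):
  A: rows 6-8 cols 3-4 z=2 -> covers; best now A (z=2)
  B: rows 0-2 cols 3-5 -> outside (row miss)
  C: rows 3-8 cols 1-3 -> outside (col miss)
  D: rows 6-8 cols 4-5 z=5 -> covers; best now A (z=2)
Winner: A at z=2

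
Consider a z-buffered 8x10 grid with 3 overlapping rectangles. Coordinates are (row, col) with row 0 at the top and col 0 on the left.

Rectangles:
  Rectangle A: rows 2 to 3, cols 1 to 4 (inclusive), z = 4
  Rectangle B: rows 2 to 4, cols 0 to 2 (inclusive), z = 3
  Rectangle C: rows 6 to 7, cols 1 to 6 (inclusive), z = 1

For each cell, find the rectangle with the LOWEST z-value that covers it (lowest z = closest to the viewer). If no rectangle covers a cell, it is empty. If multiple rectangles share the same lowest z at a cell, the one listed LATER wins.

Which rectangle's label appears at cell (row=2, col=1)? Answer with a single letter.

Answer: B

Derivation:
Check cell (2,1):
  A: rows 2-3 cols 1-4 z=4 -> covers; best now A (z=4)
  B: rows 2-4 cols 0-2 z=3 -> covers; best now B (z=3)
  C: rows 6-7 cols 1-6 -> outside (row miss)
Winner: B at z=3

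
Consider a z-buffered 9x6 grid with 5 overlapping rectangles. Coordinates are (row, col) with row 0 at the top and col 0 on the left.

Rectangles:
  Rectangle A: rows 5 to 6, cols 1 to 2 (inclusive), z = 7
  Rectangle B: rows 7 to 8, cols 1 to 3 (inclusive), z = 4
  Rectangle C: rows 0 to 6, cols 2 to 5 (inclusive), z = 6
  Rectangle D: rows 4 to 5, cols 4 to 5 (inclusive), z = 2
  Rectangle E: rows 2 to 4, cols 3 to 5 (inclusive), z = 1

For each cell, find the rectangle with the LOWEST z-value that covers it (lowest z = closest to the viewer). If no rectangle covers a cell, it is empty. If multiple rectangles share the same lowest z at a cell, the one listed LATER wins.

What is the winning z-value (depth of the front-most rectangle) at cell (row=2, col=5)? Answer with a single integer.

Answer: 1

Derivation:
Check cell (2,5):
  A: rows 5-6 cols 1-2 -> outside (row miss)
  B: rows 7-8 cols 1-3 -> outside (row miss)
  C: rows 0-6 cols 2-5 z=6 -> covers; best now C (z=6)
  D: rows 4-5 cols 4-5 -> outside (row miss)
  E: rows 2-4 cols 3-5 z=1 -> covers; best now E (z=1)
Winner: E at z=1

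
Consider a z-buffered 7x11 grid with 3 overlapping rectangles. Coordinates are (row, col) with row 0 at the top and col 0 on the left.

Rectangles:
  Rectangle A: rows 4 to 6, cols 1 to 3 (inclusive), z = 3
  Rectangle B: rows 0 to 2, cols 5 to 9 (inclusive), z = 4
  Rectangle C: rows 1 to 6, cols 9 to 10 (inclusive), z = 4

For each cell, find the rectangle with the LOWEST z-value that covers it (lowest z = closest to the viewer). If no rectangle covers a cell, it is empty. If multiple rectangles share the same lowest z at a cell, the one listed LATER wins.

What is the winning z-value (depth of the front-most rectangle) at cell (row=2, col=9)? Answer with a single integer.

Check cell (2,9):
  A: rows 4-6 cols 1-3 -> outside (row miss)
  B: rows 0-2 cols 5-9 z=4 -> covers; best now B (z=4)
  C: rows 1-6 cols 9-10 z=4 -> covers; best now C (z=4)
Winner: C at z=4

Answer: 4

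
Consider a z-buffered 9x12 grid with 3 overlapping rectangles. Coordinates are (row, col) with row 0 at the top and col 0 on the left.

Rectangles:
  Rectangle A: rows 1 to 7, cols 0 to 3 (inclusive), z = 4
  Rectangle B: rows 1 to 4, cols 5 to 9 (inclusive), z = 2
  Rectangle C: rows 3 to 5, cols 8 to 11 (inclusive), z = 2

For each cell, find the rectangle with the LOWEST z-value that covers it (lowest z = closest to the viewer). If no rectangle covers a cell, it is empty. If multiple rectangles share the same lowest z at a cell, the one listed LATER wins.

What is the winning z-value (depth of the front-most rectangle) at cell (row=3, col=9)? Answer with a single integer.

Answer: 2

Derivation:
Check cell (3,9):
  A: rows 1-7 cols 0-3 -> outside (col miss)
  B: rows 1-4 cols 5-9 z=2 -> covers; best now B (z=2)
  C: rows 3-5 cols 8-11 z=2 -> covers; best now C (z=2)
Winner: C at z=2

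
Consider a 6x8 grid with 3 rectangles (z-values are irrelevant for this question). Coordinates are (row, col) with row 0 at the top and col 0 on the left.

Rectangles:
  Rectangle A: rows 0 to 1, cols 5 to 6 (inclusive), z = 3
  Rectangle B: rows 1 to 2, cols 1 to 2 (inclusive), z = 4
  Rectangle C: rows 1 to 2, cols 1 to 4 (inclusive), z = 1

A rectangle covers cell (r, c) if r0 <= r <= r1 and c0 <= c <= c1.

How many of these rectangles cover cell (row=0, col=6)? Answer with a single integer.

Check cell (0,6):
  A: rows 0-1 cols 5-6 -> covers
  B: rows 1-2 cols 1-2 -> outside (row miss)
  C: rows 1-2 cols 1-4 -> outside (row miss)
Count covering = 1

Answer: 1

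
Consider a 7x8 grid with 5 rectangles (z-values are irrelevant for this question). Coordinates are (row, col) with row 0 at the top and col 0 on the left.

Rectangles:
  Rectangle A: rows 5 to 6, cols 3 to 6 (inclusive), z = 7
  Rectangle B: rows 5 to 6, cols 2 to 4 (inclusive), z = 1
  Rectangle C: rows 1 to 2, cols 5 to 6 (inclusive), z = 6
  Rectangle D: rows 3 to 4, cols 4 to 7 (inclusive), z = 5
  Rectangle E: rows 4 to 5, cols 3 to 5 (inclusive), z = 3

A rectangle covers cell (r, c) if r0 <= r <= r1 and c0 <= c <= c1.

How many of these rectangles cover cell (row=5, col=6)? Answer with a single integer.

Answer: 1

Derivation:
Check cell (5,6):
  A: rows 5-6 cols 3-6 -> covers
  B: rows 5-6 cols 2-4 -> outside (col miss)
  C: rows 1-2 cols 5-6 -> outside (row miss)
  D: rows 3-4 cols 4-7 -> outside (row miss)
  E: rows 4-5 cols 3-5 -> outside (col miss)
Count covering = 1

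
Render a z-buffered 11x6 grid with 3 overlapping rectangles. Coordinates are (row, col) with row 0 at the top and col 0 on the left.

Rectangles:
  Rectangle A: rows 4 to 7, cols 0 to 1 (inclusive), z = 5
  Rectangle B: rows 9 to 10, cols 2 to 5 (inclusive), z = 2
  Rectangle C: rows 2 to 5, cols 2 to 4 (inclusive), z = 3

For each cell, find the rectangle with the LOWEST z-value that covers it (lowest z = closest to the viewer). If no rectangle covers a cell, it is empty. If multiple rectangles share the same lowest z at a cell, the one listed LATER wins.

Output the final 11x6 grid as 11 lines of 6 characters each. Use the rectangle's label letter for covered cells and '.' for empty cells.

......
......
..CCC.
..CCC.
AACCC.
AACCC.
AA....
AA....
......
..BBBB
..BBBB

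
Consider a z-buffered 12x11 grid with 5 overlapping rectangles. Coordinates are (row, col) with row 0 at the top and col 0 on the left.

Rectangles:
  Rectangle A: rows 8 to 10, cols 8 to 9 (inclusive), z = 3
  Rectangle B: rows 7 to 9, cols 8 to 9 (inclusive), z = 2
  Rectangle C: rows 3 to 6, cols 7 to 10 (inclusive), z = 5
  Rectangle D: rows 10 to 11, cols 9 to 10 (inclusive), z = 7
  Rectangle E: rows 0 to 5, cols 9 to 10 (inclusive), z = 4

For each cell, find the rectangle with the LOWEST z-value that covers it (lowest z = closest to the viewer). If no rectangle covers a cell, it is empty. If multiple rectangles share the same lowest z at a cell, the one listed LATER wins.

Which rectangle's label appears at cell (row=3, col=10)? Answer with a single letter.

Answer: E

Derivation:
Check cell (3,10):
  A: rows 8-10 cols 8-9 -> outside (row miss)
  B: rows 7-9 cols 8-9 -> outside (row miss)
  C: rows 3-6 cols 7-10 z=5 -> covers; best now C (z=5)
  D: rows 10-11 cols 9-10 -> outside (row miss)
  E: rows 0-5 cols 9-10 z=4 -> covers; best now E (z=4)
Winner: E at z=4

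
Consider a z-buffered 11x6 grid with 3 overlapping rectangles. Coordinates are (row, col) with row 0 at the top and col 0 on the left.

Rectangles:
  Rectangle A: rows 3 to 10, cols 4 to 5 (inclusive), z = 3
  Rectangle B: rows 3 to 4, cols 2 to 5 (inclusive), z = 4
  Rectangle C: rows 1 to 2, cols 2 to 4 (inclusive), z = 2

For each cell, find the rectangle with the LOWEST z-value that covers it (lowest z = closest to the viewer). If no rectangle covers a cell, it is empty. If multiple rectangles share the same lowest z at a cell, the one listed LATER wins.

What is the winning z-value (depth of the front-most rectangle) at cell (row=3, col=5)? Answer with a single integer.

Answer: 3

Derivation:
Check cell (3,5):
  A: rows 3-10 cols 4-5 z=3 -> covers; best now A (z=3)
  B: rows 3-4 cols 2-5 z=4 -> covers; best now A (z=3)
  C: rows 1-2 cols 2-4 -> outside (row miss)
Winner: A at z=3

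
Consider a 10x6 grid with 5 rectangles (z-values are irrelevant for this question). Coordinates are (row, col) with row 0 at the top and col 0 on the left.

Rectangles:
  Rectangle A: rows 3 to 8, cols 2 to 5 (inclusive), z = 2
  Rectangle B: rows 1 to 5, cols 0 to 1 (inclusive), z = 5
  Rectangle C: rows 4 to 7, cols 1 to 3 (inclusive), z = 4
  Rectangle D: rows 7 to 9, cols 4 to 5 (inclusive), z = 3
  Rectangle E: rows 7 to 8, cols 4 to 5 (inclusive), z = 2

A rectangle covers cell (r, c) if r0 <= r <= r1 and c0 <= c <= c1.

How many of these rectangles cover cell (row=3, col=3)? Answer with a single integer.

Check cell (3,3):
  A: rows 3-8 cols 2-5 -> covers
  B: rows 1-5 cols 0-1 -> outside (col miss)
  C: rows 4-7 cols 1-3 -> outside (row miss)
  D: rows 7-9 cols 4-5 -> outside (row miss)
  E: rows 7-8 cols 4-5 -> outside (row miss)
Count covering = 1

Answer: 1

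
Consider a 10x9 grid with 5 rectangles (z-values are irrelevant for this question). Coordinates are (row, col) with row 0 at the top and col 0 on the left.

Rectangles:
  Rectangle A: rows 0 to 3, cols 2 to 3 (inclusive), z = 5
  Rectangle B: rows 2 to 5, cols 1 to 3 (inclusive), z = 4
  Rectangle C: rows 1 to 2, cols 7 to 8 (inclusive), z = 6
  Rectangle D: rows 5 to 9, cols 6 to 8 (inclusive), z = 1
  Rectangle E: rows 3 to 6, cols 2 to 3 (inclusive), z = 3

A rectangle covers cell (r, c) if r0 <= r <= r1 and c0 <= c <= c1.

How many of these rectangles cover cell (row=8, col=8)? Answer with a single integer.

Answer: 1

Derivation:
Check cell (8,8):
  A: rows 0-3 cols 2-3 -> outside (row miss)
  B: rows 2-5 cols 1-3 -> outside (row miss)
  C: rows 1-2 cols 7-8 -> outside (row miss)
  D: rows 5-9 cols 6-8 -> covers
  E: rows 3-6 cols 2-3 -> outside (row miss)
Count covering = 1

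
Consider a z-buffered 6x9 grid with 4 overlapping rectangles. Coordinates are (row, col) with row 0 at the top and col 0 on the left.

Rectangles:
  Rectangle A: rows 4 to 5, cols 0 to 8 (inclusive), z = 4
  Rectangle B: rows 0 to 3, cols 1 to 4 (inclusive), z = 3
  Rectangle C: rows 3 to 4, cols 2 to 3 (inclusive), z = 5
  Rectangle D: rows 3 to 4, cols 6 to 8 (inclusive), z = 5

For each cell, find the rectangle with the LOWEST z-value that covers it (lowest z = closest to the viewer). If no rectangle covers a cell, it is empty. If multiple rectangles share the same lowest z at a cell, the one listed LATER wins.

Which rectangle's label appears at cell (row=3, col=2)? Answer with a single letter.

Answer: B

Derivation:
Check cell (3,2):
  A: rows 4-5 cols 0-8 -> outside (row miss)
  B: rows 0-3 cols 1-4 z=3 -> covers; best now B (z=3)
  C: rows 3-4 cols 2-3 z=5 -> covers; best now B (z=3)
  D: rows 3-4 cols 6-8 -> outside (col miss)
Winner: B at z=3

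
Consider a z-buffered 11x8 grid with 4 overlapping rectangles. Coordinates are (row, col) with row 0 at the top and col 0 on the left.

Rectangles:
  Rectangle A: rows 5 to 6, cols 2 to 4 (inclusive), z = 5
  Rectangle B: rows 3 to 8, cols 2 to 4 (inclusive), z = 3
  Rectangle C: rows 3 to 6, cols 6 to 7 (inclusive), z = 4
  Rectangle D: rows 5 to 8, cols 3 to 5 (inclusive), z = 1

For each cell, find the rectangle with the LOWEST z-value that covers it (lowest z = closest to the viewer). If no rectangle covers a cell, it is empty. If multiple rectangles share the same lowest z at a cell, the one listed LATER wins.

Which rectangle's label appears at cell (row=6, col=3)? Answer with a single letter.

Check cell (6,3):
  A: rows 5-6 cols 2-4 z=5 -> covers; best now A (z=5)
  B: rows 3-8 cols 2-4 z=3 -> covers; best now B (z=3)
  C: rows 3-6 cols 6-7 -> outside (col miss)
  D: rows 5-8 cols 3-5 z=1 -> covers; best now D (z=1)
Winner: D at z=1

Answer: D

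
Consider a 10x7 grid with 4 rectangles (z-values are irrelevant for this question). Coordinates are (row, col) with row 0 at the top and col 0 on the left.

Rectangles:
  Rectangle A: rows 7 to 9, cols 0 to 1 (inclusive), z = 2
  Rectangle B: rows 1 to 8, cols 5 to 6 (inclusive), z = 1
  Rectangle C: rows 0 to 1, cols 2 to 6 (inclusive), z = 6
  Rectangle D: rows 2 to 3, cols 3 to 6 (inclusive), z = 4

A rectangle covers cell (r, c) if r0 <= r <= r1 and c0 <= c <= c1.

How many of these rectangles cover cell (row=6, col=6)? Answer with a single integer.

Check cell (6,6):
  A: rows 7-9 cols 0-1 -> outside (row miss)
  B: rows 1-8 cols 5-6 -> covers
  C: rows 0-1 cols 2-6 -> outside (row miss)
  D: rows 2-3 cols 3-6 -> outside (row miss)
Count covering = 1

Answer: 1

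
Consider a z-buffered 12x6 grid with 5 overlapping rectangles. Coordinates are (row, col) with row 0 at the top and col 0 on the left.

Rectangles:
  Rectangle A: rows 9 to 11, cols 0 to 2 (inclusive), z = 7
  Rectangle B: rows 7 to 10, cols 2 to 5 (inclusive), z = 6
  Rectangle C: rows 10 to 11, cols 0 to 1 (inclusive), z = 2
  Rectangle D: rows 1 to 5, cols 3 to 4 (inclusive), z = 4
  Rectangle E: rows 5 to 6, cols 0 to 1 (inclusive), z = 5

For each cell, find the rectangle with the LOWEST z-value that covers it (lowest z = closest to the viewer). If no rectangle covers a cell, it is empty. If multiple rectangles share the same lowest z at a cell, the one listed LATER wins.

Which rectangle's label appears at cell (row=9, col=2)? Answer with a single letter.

Answer: B

Derivation:
Check cell (9,2):
  A: rows 9-11 cols 0-2 z=7 -> covers; best now A (z=7)
  B: rows 7-10 cols 2-5 z=6 -> covers; best now B (z=6)
  C: rows 10-11 cols 0-1 -> outside (row miss)
  D: rows 1-5 cols 3-4 -> outside (row miss)
  E: rows 5-6 cols 0-1 -> outside (row miss)
Winner: B at z=6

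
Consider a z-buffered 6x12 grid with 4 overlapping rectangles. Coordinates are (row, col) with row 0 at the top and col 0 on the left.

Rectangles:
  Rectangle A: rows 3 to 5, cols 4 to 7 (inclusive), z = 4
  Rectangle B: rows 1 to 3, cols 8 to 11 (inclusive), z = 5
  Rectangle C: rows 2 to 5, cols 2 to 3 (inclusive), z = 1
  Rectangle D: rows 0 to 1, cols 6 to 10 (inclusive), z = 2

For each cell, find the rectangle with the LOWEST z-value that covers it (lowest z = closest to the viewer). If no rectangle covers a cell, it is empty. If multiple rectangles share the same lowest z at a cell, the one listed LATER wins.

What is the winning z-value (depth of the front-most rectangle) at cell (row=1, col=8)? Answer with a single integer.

Check cell (1,8):
  A: rows 3-5 cols 4-7 -> outside (row miss)
  B: rows 1-3 cols 8-11 z=5 -> covers; best now B (z=5)
  C: rows 2-5 cols 2-3 -> outside (row miss)
  D: rows 0-1 cols 6-10 z=2 -> covers; best now D (z=2)
Winner: D at z=2

Answer: 2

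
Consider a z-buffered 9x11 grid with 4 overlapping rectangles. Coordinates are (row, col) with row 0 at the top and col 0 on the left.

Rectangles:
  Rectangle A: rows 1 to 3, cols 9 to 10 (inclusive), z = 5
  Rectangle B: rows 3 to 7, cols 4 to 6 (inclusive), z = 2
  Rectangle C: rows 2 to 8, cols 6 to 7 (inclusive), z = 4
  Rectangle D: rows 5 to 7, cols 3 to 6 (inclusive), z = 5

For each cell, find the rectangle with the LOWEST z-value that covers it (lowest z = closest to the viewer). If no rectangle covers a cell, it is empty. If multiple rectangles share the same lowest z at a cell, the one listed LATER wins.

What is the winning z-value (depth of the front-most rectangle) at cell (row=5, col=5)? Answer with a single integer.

Check cell (5,5):
  A: rows 1-3 cols 9-10 -> outside (row miss)
  B: rows 3-7 cols 4-6 z=2 -> covers; best now B (z=2)
  C: rows 2-8 cols 6-7 -> outside (col miss)
  D: rows 5-7 cols 3-6 z=5 -> covers; best now B (z=2)
Winner: B at z=2

Answer: 2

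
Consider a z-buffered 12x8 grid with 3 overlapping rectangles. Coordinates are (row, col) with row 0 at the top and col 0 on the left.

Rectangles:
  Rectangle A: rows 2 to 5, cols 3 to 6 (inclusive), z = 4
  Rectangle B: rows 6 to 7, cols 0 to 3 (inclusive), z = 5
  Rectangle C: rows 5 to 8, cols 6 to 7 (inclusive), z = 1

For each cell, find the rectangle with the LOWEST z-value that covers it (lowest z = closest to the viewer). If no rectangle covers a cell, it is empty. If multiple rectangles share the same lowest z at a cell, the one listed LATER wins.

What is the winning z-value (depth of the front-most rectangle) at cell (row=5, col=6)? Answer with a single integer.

Answer: 1

Derivation:
Check cell (5,6):
  A: rows 2-5 cols 3-6 z=4 -> covers; best now A (z=4)
  B: rows 6-7 cols 0-3 -> outside (row miss)
  C: rows 5-8 cols 6-7 z=1 -> covers; best now C (z=1)
Winner: C at z=1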